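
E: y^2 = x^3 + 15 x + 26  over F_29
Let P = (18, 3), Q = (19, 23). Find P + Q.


P != Q, so use the chord formula.
s = (y2 - y1) / (x2 - x1) = (20) / (1) mod 29 = 20
x3 = s^2 - x1 - x2 mod 29 = 20^2 - 18 - 19 = 15
y3 = s (x1 - x3) - y1 mod 29 = 20 * (18 - 15) - 3 = 28

P + Q = (15, 28)


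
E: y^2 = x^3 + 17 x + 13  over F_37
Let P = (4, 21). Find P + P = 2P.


Doubling: s = (3 x1^2 + a) / (2 y1)
s = (3*4^2 + 17) / (2*21) mod 37 = 13
x3 = s^2 - 2 x1 mod 37 = 13^2 - 2*4 = 13
y3 = s (x1 - x3) - y1 mod 37 = 13 * (4 - 13) - 21 = 10

2P = (13, 10)


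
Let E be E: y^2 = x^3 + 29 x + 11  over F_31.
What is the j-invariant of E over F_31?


Delta = -16(4 a^3 + 27 b^2) mod 31 = 10
-1728 * (4 a)^3 = -1728 * (4*29)^3 mod 31 = 27
j = 27 * 10^(-1) mod 31 = 12

j = 12 (mod 31)


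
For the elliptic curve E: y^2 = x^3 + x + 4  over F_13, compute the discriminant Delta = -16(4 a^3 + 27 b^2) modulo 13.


4 a^3 + 27 b^2 = 4*1^3 + 27*4^2 = 4 + 432 = 436
Delta = -16 * (436) = -6976
Delta mod 13 = 5

Delta = 5 (mod 13)


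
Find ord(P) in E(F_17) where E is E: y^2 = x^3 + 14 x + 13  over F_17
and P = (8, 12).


Compute successive multiples of P until we hit O:
  1P = (8, 12)
  2P = (16, 10)
  3P = (9, 1)
  4P = (2, 7)
  5P = (11, 11)
  6P = (0, 8)
  7P = (5, 15)
  8P = (5, 2)
  ... (continuing to 15P)
  15P = O

ord(P) = 15


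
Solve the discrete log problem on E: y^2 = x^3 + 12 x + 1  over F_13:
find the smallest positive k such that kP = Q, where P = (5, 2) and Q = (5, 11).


Enumerate multiples of P until we hit Q = (5, 11):
  1P = (5, 2)
  2P = (4, 10)
  3P = (3, 8)
  4P = (1, 12)
  5P = (10, 4)
  6P = (7, 5)
  7P = (0, 12)
  8P = (12, 12)
  9P = (6, 4)
  10P = (6, 9)
  11P = (12, 1)
  12P = (0, 1)
  13P = (7, 8)
  14P = (10, 9)
  15P = (1, 1)
  16P = (3, 5)
  17P = (4, 3)
  18P = (5, 11)
Match found at i = 18.

k = 18


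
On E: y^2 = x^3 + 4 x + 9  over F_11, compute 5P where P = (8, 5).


k = 5 = 101_2 (binary, LSB first: 101)
Double-and-add from P = (8, 5):
  bit 0 = 1: acc = O + (8, 5) = (8, 5)
  bit 1 = 0: acc unchanged = (8, 5)
  bit 2 = 1: acc = (8, 5) + (3, 2) = (3, 9)

5P = (3, 9)


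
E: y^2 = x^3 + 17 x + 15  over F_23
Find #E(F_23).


For each x in F_23, count y with y^2 = x^3 + 17 x + 15 mod 23:
  x = 3: RHS = 1, y in [1, 22]  -> 2 point(s)
  x = 4: RHS = 9, y in [3, 20]  -> 2 point(s)
  x = 5: RHS = 18, y in [8, 15]  -> 2 point(s)
  x = 9: RHS = 0, y in [0]  -> 1 point(s)
  x = 10: RHS = 12, y in [9, 14]  -> 2 point(s)
  x = 13: RHS = 18, y in [8, 15]  -> 2 point(s)
  x = 16: RHS = 13, y in [6, 17]  -> 2 point(s)
  x = 18: RHS = 12, y in [9, 14]  -> 2 point(s)
  x = 20: RHS = 6, y in [11, 12]  -> 2 point(s)
Affine points: 17. Add the point at infinity: total = 18.

#E(F_23) = 18


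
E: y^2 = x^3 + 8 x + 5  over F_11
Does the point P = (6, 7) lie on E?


Check whether y^2 = x^3 + 8 x + 5 (mod 11) for (x, y) = (6, 7).
LHS: y^2 = 7^2 mod 11 = 5
RHS: x^3 + 8 x + 5 = 6^3 + 8*6 + 5 mod 11 = 5
LHS = RHS

Yes, on the curve


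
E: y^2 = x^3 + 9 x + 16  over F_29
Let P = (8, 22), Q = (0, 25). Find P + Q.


P != Q, so use the chord formula.
s = (y2 - y1) / (x2 - x1) = (3) / (21) mod 29 = 25
x3 = s^2 - x1 - x2 mod 29 = 25^2 - 8 - 0 = 8
y3 = s (x1 - x3) - y1 mod 29 = 25 * (8 - 8) - 22 = 7

P + Q = (8, 7)


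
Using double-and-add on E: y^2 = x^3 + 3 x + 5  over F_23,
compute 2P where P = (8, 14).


k = 2 = 10_2 (binary, LSB first: 01)
Double-and-add from P = (8, 14):
  bit 0 = 0: acc unchanged = O
  bit 1 = 1: acc = O + (10, 0) = (10, 0)

2P = (10, 0)


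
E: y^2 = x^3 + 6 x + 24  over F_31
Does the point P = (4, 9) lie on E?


Check whether y^2 = x^3 + 6 x + 24 (mod 31) for (x, y) = (4, 9).
LHS: y^2 = 9^2 mod 31 = 19
RHS: x^3 + 6 x + 24 = 4^3 + 6*4 + 24 mod 31 = 19
LHS = RHS

Yes, on the curve


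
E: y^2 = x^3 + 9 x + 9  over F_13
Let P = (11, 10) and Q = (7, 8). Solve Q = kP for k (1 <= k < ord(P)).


Enumerate multiples of P until we hit Q = (7, 8):
  1P = (11, 10)
  2P = (0, 10)
  3P = (2, 3)
  4P = (12, 8)
  5P = (7, 8)
Match found at i = 5.

k = 5


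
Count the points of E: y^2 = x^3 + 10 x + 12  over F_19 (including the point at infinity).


For each x in F_19, count y with y^2 = x^3 + 10 x + 12 mod 19:
  x = 1: RHS = 4, y in [2, 17]  -> 2 point(s)
  x = 5: RHS = 16, y in [4, 15]  -> 2 point(s)
  x = 7: RHS = 7, y in [8, 11]  -> 2 point(s)
  x = 11: RHS = 9, y in [3, 16]  -> 2 point(s)
  x = 12: RHS = 17, y in [6, 13]  -> 2 point(s)
  x = 18: RHS = 1, y in [1, 18]  -> 2 point(s)
Affine points: 12. Add the point at infinity: total = 13.

#E(F_19) = 13


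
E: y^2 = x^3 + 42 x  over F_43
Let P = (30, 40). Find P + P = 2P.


Doubling: s = (3 x1^2 + a) / (2 y1)
s = (3*30^2 + 42) / (2*40) mod 43 = 16
x3 = s^2 - 2 x1 mod 43 = 16^2 - 2*30 = 24
y3 = s (x1 - x3) - y1 mod 43 = 16 * (30 - 24) - 40 = 13

2P = (24, 13)


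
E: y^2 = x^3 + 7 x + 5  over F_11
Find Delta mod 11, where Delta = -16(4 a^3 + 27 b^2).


4 a^3 + 27 b^2 = 4*7^3 + 27*5^2 = 1372 + 675 = 2047
Delta = -16 * (2047) = -32752
Delta mod 11 = 6

Delta = 6 (mod 11)


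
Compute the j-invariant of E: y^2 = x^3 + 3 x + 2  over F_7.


Delta = -16(4 a^3 + 27 b^2) mod 7 = 2
-1728 * (4 a)^3 = -1728 * (4*3)^3 mod 7 = 6
j = 6 * 2^(-1) mod 7 = 3

j = 3 (mod 7)


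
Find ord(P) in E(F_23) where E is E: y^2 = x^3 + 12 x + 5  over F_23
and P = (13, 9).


Compute successive multiples of P until we hit O:
  1P = (13, 9)
  2P = (1, 15)
  3P = (15, 15)
  4P = (4, 18)
  5P = (7, 8)
  6P = (19, 13)
  7P = (17, 19)
  8P = (5, 11)
  ... (continuing to 19P)
  19P = O

ord(P) = 19


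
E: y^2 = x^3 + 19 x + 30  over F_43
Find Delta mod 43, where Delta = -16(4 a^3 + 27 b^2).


4 a^3 + 27 b^2 = 4*19^3 + 27*30^2 = 27436 + 24300 = 51736
Delta = -16 * (51736) = -827776
Delta mod 43 = 17

Delta = 17 (mod 43)


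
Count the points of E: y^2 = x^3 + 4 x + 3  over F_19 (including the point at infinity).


For each x in F_19, count y with y^2 = x^3 + 4 x + 3 mod 19:
  x = 2: RHS = 0, y in [0]  -> 1 point(s)
  x = 3: RHS = 4, y in [2, 17]  -> 2 point(s)
  x = 4: RHS = 7, y in [8, 11]  -> 2 point(s)
  x = 10: RHS = 17, y in [6, 13]  -> 2 point(s)
  x = 17: RHS = 6, y in [5, 14]  -> 2 point(s)
  x = 18: RHS = 17, y in [6, 13]  -> 2 point(s)
Affine points: 11. Add the point at infinity: total = 12.

#E(F_19) = 12


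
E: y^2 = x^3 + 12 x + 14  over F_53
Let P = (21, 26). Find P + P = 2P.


Doubling: s = (3 x1^2 + a) / (2 y1)
s = (3*21^2 + 12) / (2*26) mod 53 = 43
x3 = s^2 - 2 x1 mod 53 = 43^2 - 2*21 = 5
y3 = s (x1 - x3) - y1 mod 53 = 43 * (21 - 5) - 26 = 26

2P = (5, 26)


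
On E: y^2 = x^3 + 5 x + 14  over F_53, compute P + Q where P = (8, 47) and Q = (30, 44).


P != Q, so use the chord formula.
s = (y2 - y1) / (x2 - x1) = (50) / (22) mod 53 = 36
x3 = s^2 - x1 - x2 mod 53 = 36^2 - 8 - 30 = 39
y3 = s (x1 - x3) - y1 mod 53 = 36 * (8 - 39) - 47 = 3

P + Q = (39, 3)


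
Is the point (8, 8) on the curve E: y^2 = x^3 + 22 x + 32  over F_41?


Check whether y^2 = x^3 + 22 x + 32 (mod 41) for (x, y) = (8, 8).
LHS: y^2 = 8^2 mod 41 = 23
RHS: x^3 + 22 x + 32 = 8^3 + 22*8 + 32 mod 41 = 23
LHS = RHS

Yes, on the curve


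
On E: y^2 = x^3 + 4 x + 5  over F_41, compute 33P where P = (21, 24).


k = 33 = 100001_2 (binary, LSB first: 100001)
Double-and-add from P = (21, 24):
  bit 0 = 1: acc = O + (21, 24) = (21, 24)
  bit 1 = 0: acc unchanged = (21, 24)
  bit 2 = 0: acc unchanged = (21, 24)
  bit 3 = 0: acc unchanged = (21, 24)
  bit 4 = 0: acc unchanged = (21, 24)
  bit 5 = 1: acc = (21, 24) + (0, 28) = (2, 29)

33P = (2, 29)


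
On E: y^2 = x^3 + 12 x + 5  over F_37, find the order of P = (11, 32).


Compute successive multiples of P until we hit O:
  1P = (11, 32)
  2P = (6, 21)
  3P = (13, 8)
  4P = (9, 18)
  5P = (29, 27)
  6P = (23, 33)
  7P = (12, 8)
  8P = (35, 26)
  ... (continuing to 17P)
  17P = O

ord(P) = 17


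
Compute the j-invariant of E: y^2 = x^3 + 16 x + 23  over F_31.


Delta = -16(4 a^3 + 27 b^2) mod 31 = 27
-1728 * (4 a)^3 = -1728 * (4*16)^3 mod 31 = 2
j = 2 * 27^(-1) mod 31 = 15

j = 15 (mod 31)


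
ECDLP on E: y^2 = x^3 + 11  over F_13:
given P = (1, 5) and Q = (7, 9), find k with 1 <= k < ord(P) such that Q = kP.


Enumerate multiples of P until we hit Q = (7, 9):
  1P = (1, 5)
  2P = (12, 6)
  3P = (10, 6)
  4P = (11, 4)
  5P = (4, 7)
  6P = (7, 4)
  7P = (9, 5)
  8P = (3, 8)
  9P = (8, 4)
  10P = (8, 9)
  11P = (3, 5)
  12P = (9, 8)
  13P = (7, 9)
Match found at i = 13.

k = 13


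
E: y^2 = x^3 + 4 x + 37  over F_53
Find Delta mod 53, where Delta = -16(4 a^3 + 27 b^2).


4 a^3 + 27 b^2 = 4*4^3 + 27*37^2 = 256 + 36963 = 37219
Delta = -16 * (37219) = -595504
Delta mod 53 = 4

Delta = 4 (mod 53)


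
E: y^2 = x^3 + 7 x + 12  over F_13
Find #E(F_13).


For each x in F_13, count y with y^2 = x^3 + 7 x + 12 mod 13:
  x = 0: RHS = 12, y in [5, 8]  -> 2 point(s)
  x = 4: RHS = 0, y in [0]  -> 1 point(s)
  x = 5: RHS = 3, y in [4, 9]  -> 2 point(s)
  x = 6: RHS = 10, y in [6, 7]  -> 2 point(s)
  x = 7: RHS = 1, y in [1, 12]  -> 2 point(s)
  x = 10: RHS = 3, y in [4, 9]  -> 2 point(s)
  x = 11: RHS = 3, y in [4, 9]  -> 2 point(s)
  x = 12: RHS = 4, y in [2, 11]  -> 2 point(s)
Affine points: 15. Add the point at infinity: total = 16.

#E(F_13) = 16


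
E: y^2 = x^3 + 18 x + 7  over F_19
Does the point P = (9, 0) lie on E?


Check whether y^2 = x^3 + 18 x + 7 (mod 19) for (x, y) = (9, 0).
LHS: y^2 = 0^2 mod 19 = 0
RHS: x^3 + 18 x + 7 = 9^3 + 18*9 + 7 mod 19 = 5
LHS != RHS

No, not on the curve


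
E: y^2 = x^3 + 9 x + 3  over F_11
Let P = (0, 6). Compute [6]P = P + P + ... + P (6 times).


k = 6 = 110_2 (binary, LSB first: 011)
Double-and-add from P = (0, 6):
  bit 0 = 0: acc unchanged = O
  bit 1 = 1: acc = O + (4, 2) = (4, 2)
  bit 2 = 1: acc = (4, 2) + (6, 8) = (10, 2)

6P = (10, 2)


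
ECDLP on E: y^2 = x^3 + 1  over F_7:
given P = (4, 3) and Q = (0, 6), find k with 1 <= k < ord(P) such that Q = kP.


Enumerate multiples of P until we hit Q = (0, 6):
  1P = (4, 3)
  2P = (0, 1)
  3P = (5, 0)
  4P = (0, 6)
Match found at i = 4.

k = 4


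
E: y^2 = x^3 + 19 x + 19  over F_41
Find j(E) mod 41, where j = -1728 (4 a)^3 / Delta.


Delta = -16(4 a^3 + 27 b^2) mod 41 = 23
-1728 * (4 a)^3 = -1728 * (4*19)^3 mod 41 = 25
j = 25 * 23^(-1) mod 41 = 10

j = 10 (mod 41)


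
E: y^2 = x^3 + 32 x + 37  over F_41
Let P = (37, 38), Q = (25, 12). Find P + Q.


P != Q, so use the chord formula.
s = (y2 - y1) / (x2 - x1) = (15) / (29) mod 41 = 9
x3 = s^2 - x1 - x2 mod 41 = 9^2 - 37 - 25 = 19
y3 = s (x1 - x3) - y1 mod 41 = 9 * (37 - 19) - 38 = 1

P + Q = (19, 1)


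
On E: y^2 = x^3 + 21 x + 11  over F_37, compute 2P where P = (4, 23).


Doubling: s = (3 x1^2 + a) / (2 y1)
s = (3*4^2 + 21) / (2*23) mod 37 = 20
x3 = s^2 - 2 x1 mod 37 = 20^2 - 2*4 = 22
y3 = s (x1 - x3) - y1 mod 37 = 20 * (4 - 22) - 23 = 24

2P = (22, 24)


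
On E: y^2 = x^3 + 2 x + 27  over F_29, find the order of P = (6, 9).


Compute successive multiples of P until we hit O:
  1P = (6, 9)
  2P = (1, 28)
  3P = (26, 9)
  4P = (26, 20)
  5P = (1, 1)
  6P = (6, 20)
  7P = O

ord(P) = 7


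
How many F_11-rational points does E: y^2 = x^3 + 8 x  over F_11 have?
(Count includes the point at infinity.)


For each x in F_11, count y with y^2 = x^3 + 8 x + 0 mod 11:
  x = 0: RHS = 0, y in [0]  -> 1 point(s)
  x = 1: RHS = 9, y in [3, 8]  -> 2 point(s)
  x = 5: RHS = 0, y in [0]  -> 1 point(s)
  x = 6: RHS = 0, y in [0]  -> 1 point(s)
  x = 7: RHS = 3, y in [5, 6]  -> 2 point(s)
  x = 8: RHS = 4, y in [2, 9]  -> 2 point(s)
  x = 9: RHS = 9, y in [3, 8]  -> 2 point(s)
Affine points: 11. Add the point at infinity: total = 12.

#E(F_11) = 12


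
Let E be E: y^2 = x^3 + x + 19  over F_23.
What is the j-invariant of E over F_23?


Delta = -16(4 a^3 + 27 b^2) mod 23 = 16
-1728 * (4 a)^3 = -1728 * (4*1)^3 mod 23 = 15
j = 15 * 16^(-1) mod 23 = 11

j = 11 (mod 23)


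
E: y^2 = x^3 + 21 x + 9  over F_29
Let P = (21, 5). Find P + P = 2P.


Doubling: s = (3 x1^2 + a) / (2 y1)
s = (3*21^2 + 21) / (2*5) mod 29 = 1
x3 = s^2 - 2 x1 mod 29 = 1^2 - 2*21 = 17
y3 = s (x1 - x3) - y1 mod 29 = 1 * (21 - 17) - 5 = 28

2P = (17, 28)


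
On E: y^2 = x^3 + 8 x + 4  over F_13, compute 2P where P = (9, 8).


k = 2 = 10_2 (binary, LSB first: 01)
Double-and-add from P = (9, 8):
  bit 0 = 0: acc unchanged = O
  bit 1 = 1: acc = O + (4, 3) = (4, 3)

2P = (4, 3)


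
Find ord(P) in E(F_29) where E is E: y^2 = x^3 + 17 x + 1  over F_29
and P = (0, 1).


Compute successive multiples of P until we hit O:
  1P = (0, 1)
  2P = (7, 12)
  3P = (15, 21)
  4P = (19, 22)
  5P = (6, 0)
  6P = (19, 7)
  7P = (15, 8)
  8P = (7, 17)
  ... (continuing to 10P)
  10P = O

ord(P) = 10


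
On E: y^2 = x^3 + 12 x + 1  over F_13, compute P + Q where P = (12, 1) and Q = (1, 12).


P != Q, so use the chord formula.
s = (y2 - y1) / (x2 - x1) = (11) / (2) mod 13 = 12
x3 = s^2 - x1 - x2 mod 13 = 12^2 - 12 - 1 = 1
y3 = s (x1 - x3) - y1 mod 13 = 12 * (12 - 1) - 1 = 1

P + Q = (1, 1)


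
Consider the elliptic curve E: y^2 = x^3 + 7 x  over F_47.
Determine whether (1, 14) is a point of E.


Check whether y^2 = x^3 + 7 x + 0 (mod 47) for (x, y) = (1, 14).
LHS: y^2 = 14^2 mod 47 = 8
RHS: x^3 + 7 x + 0 = 1^3 + 7*1 + 0 mod 47 = 8
LHS = RHS

Yes, on the curve


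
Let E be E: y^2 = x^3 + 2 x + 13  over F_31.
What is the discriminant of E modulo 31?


4 a^3 + 27 b^2 = 4*2^3 + 27*13^2 = 32 + 4563 = 4595
Delta = -16 * (4595) = -73520
Delta mod 31 = 12

Delta = 12 (mod 31)


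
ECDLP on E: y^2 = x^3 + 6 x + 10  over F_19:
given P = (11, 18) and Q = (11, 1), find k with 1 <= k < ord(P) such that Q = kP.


Enumerate multiples of P until we hit Q = (11, 1):
  1P = (11, 18)
  2P = (13, 9)
  3P = (1, 13)
  4P = (12, 10)
  5P = (3, 13)
  6P = (14, 11)
  7P = (10, 5)
  8P = (15, 6)
  9P = (2, 12)
  10P = (17, 16)
  11P = (8, 0)
  12P = (17, 3)
  13P = (2, 7)
  14P = (15, 13)
  15P = (10, 14)
  16P = (14, 8)
  17P = (3, 6)
  18P = (12, 9)
  19P = (1, 6)
  20P = (13, 10)
  21P = (11, 1)
Match found at i = 21.

k = 21


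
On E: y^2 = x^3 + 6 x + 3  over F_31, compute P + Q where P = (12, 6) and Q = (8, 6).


P != Q, so use the chord formula.
s = (y2 - y1) / (x2 - x1) = (0) / (27) mod 31 = 0
x3 = s^2 - x1 - x2 mod 31 = 0^2 - 12 - 8 = 11
y3 = s (x1 - x3) - y1 mod 31 = 0 * (12 - 11) - 6 = 25

P + Q = (11, 25)


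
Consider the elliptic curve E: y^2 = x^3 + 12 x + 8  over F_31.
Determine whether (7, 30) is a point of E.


Check whether y^2 = x^3 + 12 x + 8 (mod 31) for (x, y) = (7, 30).
LHS: y^2 = 30^2 mod 31 = 1
RHS: x^3 + 12 x + 8 = 7^3 + 12*7 + 8 mod 31 = 1
LHS = RHS

Yes, on the curve


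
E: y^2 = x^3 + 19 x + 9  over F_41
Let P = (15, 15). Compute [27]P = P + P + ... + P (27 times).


k = 27 = 11011_2 (binary, LSB first: 11011)
Double-and-add from P = (15, 15):
  bit 0 = 1: acc = O + (15, 15) = (15, 15)
  bit 1 = 1: acc = (15, 15) + (27, 19) = (31, 7)
  bit 2 = 0: acc unchanged = (31, 7)
  bit 3 = 1: acc = (31, 7) + (34, 5) = (22, 28)
  bit 4 = 1: acc = (22, 28) + (37, 19) = (25, 23)

27P = (25, 23)


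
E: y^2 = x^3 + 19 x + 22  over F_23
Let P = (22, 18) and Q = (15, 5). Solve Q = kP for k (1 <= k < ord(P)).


Enumerate multiples of P until we hit Q = (15, 5):
  1P = (22, 18)
  2P = (5, 9)
  3P = (4, 1)
  4P = (15, 18)
  5P = (9, 5)
  6P = (16, 11)
  7P = (10, 19)
  8P = (18, 20)
  9P = (12, 0)
  10P = (18, 3)
  11P = (10, 4)
  12P = (16, 12)
  13P = (9, 18)
  14P = (15, 5)
Match found at i = 14.

k = 14


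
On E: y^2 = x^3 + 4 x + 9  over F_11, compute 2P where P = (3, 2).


Doubling: s = (3 x1^2 + a) / (2 y1)
s = (3*3^2 + 4) / (2*2) mod 11 = 5
x3 = s^2 - 2 x1 mod 11 = 5^2 - 2*3 = 8
y3 = s (x1 - x3) - y1 mod 11 = 5 * (3 - 8) - 2 = 6

2P = (8, 6)


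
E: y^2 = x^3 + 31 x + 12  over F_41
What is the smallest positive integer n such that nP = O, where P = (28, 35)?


Compute successive multiples of P until we hit O:
  1P = (28, 35)
  2P = (35, 26)
  3P = (24, 36)
  4P = (7, 11)
  5P = (14, 22)
  6P = (3, 38)
  7P = (15, 11)
  8P = (23, 31)
  ... (continuing to 44P)
  44P = O

ord(P) = 44


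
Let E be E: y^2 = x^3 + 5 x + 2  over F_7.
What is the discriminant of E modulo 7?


4 a^3 + 27 b^2 = 4*5^3 + 27*2^2 = 500 + 108 = 608
Delta = -16 * (608) = -9728
Delta mod 7 = 2

Delta = 2 (mod 7)


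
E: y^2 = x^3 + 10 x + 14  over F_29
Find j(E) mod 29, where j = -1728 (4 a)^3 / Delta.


Delta = -16(4 a^3 + 27 b^2) mod 29 = 11
-1728 * (4 a)^3 = -1728 * (4*10)^3 mod 29 = 22
j = 22 * 11^(-1) mod 29 = 2

j = 2 (mod 29)


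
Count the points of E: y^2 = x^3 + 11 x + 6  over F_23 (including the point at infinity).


For each x in F_23, count y with y^2 = x^3 + 11 x + 6 mod 23:
  x = 0: RHS = 6, y in [11, 12]  -> 2 point(s)
  x = 1: RHS = 18, y in [8, 15]  -> 2 point(s)
  x = 2: RHS = 13, y in [6, 17]  -> 2 point(s)
  x = 5: RHS = 2, y in [5, 18]  -> 2 point(s)
  x = 6: RHS = 12, y in [9, 14]  -> 2 point(s)
  x = 7: RHS = 12, y in [9, 14]  -> 2 point(s)
  x = 8: RHS = 8, y in [10, 13]  -> 2 point(s)
  x = 9: RHS = 6, y in [11, 12]  -> 2 point(s)
  x = 10: RHS = 12, y in [9, 14]  -> 2 point(s)
  x = 11: RHS = 9, y in [3, 20]  -> 2 point(s)
  x = 12: RHS = 3, y in [7, 16]  -> 2 point(s)
  x = 13: RHS = 0, y in [0]  -> 1 point(s)
  x = 14: RHS = 6, y in [11, 12]  -> 2 point(s)
  x = 15: RHS = 4, y in [2, 21]  -> 2 point(s)
  x = 16: RHS = 0, y in [0]  -> 1 point(s)
  x = 17: RHS = 0, y in [0]  -> 1 point(s)
  x = 19: RHS = 13, y in [6, 17]  -> 2 point(s)
Affine points: 31. Add the point at infinity: total = 32.

#E(F_23) = 32


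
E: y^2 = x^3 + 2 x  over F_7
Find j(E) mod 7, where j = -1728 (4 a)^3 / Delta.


Delta = -16(4 a^3 + 27 b^2) mod 7 = 6
-1728 * (4 a)^3 = -1728 * (4*2)^3 mod 7 = 1
j = 1 * 6^(-1) mod 7 = 6

j = 6 (mod 7)


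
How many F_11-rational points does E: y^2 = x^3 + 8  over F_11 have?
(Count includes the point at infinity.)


For each x in F_11, count y with y^2 = x^3 + 0 x + 8 mod 11:
  x = 1: RHS = 9, y in [3, 8]  -> 2 point(s)
  x = 2: RHS = 5, y in [4, 7]  -> 2 point(s)
  x = 5: RHS = 1, y in [1, 10]  -> 2 point(s)
  x = 6: RHS = 4, y in [2, 9]  -> 2 point(s)
  x = 8: RHS = 3, y in [5, 6]  -> 2 point(s)
  x = 9: RHS = 0, y in [0]  -> 1 point(s)
Affine points: 11. Add the point at infinity: total = 12.

#E(F_11) = 12


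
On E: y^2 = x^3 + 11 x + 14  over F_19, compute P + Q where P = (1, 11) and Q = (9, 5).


P != Q, so use the chord formula.
s = (y2 - y1) / (x2 - x1) = (13) / (8) mod 19 = 4
x3 = s^2 - x1 - x2 mod 19 = 4^2 - 1 - 9 = 6
y3 = s (x1 - x3) - y1 mod 19 = 4 * (1 - 6) - 11 = 7

P + Q = (6, 7)


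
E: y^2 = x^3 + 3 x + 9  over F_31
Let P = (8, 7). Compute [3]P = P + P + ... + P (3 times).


k = 3 = 11_2 (binary, LSB first: 11)
Double-and-add from P = (8, 7):
  bit 0 = 1: acc = O + (8, 7) = (8, 7)
  bit 1 = 1: acc = (8, 7) + (20, 3) = (10, 4)

3P = (10, 4)


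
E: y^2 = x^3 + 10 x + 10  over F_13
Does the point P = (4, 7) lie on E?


Check whether y^2 = x^3 + 10 x + 10 (mod 13) for (x, y) = (4, 7).
LHS: y^2 = 7^2 mod 13 = 10
RHS: x^3 + 10 x + 10 = 4^3 + 10*4 + 10 mod 13 = 10
LHS = RHS

Yes, on the curve


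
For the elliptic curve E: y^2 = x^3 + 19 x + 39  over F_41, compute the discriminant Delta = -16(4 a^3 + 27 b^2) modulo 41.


4 a^3 + 27 b^2 = 4*19^3 + 27*39^2 = 27436 + 41067 = 68503
Delta = -16 * (68503) = -1096048
Delta mod 41 = 5

Delta = 5 (mod 41)


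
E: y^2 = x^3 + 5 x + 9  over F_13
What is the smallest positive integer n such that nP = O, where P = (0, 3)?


Compute successive multiples of P until we hit O:
  1P = (0, 3)
  2P = (9, 9)
  3P = (3, 8)
  4P = (7, 7)
  5P = (5, 9)
  6P = (11, 2)
  7P = (12, 4)
  8P = (2, 12)
  ... (continuing to 17P)
  17P = O

ord(P) = 17


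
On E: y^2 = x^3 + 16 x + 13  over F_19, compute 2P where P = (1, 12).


Doubling: s = (3 x1^2 + a) / (2 y1)
s = (3*1^2 + 16) / (2*12) mod 19 = 0
x3 = s^2 - 2 x1 mod 19 = 0^2 - 2*1 = 17
y3 = s (x1 - x3) - y1 mod 19 = 0 * (1 - 17) - 12 = 7

2P = (17, 7)


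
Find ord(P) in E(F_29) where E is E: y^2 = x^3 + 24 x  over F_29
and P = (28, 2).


Compute successive multiples of P until we hit O:
  1P = (28, 2)
  2P = (24, 25)
  3P = (1, 24)
  4P = (5, 19)
  5P = (0, 0)
  6P = (5, 10)
  7P = (1, 5)
  8P = (24, 4)
  ... (continuing to 10P)
  10P = O

ord(P) = 10


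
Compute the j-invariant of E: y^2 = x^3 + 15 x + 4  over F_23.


Delta = -16(4 a^3 + 27 b^2) mod 23 = 4
-1728 * (4 a)^3 = -1728 * (4*15)^3 mod 23 = 2
j = 2 * 4^(-1) mod 23 = 12

j = 12 (mod 23)


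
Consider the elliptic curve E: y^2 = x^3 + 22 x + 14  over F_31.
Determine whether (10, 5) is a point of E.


Check whether y^2 = x^3 + 22 x + 14 (mod 31) for (x, y) = (10, 5).
LHS: y^2 = 5^2 mod 31 = 25
RHS: x^3 + 22 x + 14 = 10^3 + 22*10 + 14 mod 31 = 25
LHS = RHS

Yes, on the curve


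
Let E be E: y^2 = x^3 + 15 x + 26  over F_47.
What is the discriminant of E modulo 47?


4 a^3 + 27 b^2 = 4*15^3 + 27*26^2 = 13500 + 18252 = 31752
Delta = -16 * (31752) = -508032
Delta mod 47 = 38

Delta = 38 (mod 47)


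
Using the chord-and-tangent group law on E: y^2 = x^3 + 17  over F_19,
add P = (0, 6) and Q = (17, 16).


P != Q, so use the chord formula.
s = (y2 - y1) / (x2 - x1) = (10) / (17) mod 19 = 14
x3 = s^2 - x1 - x2 mod 19 = 14^2 - 0 - 17 = 8
y3 = s (x1 - x3) - y1 mod 19 = 14 * (0 - 8) - 6 = 15

P + Q = (8, 15)


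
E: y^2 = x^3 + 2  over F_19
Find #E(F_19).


For each x in F_19, count y with y^2 = x^3 + 0 x + 2 mod 19:
  x = 4: RHS = 9, y in [3, 16]  -> 2 point(s)
  x = 6: RHS = 9, y in [3, 16]  -> 2 point(s)
  x = 8: RHS = 1, y in [1, 18]  -> 2 point(s)
  x = 9: RHS = 9, y in [3, 16]  -> 2 point(s)
  x = 12: RHS = 1, y in [1, 18]  -> 2 point(s)
  x = 18: RHS = 1, y in [1, 18]  -> 2 point(s)
Affine points: 12. Add the point at infinity: total = 13.

#E(F_19) = 13


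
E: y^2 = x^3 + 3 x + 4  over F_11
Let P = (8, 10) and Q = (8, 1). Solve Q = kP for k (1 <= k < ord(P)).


Enumerate multiples of P until we hit Q = (8, 1):
  1P = (8, 10)
  2P = (0, 2)
  3P = (4, 5)
  4P = (4, 6)
  5P = (0, 9)
  6P = (8, 1)
Match found at i = 6.

k = 6


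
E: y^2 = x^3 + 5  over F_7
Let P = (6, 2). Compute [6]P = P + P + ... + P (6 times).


k = 6 = 110_2 (binary, LSB first: 011)
Double-and-add from P = (6, 2):
  bit 0 = 0: acc unchanged = O
  bit 1 = 1: acc = O + (3, 2) = (3, 2)
  bit 2 = 1: acc = (3, 2) + (5, 2) = (6, 5)

6P = (6, 5)


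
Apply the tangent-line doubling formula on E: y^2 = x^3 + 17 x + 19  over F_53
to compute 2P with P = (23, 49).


Doubling: s = (3 x1^2 + a) / (2 y1)
s = (3*23^2 + 17) / (2*49) mod 53 = 38
x3 = s^2 - 2 x1 mod 53 = 38^2 - 2*23 = 20
y3 = s (x1 - x3) - y1 mod 53 = 38 * (23 - 20) - 49 = 12

2P = (20, 12)


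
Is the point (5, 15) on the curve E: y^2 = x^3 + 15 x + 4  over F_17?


Check whether y^2 = x^3 + 15 x + 4 (mod 17) for (x, y) = (5, 15).
LHS: y^2 = 15^2 mod 17 = 4
RHS: x^3 + 15 x + 4 = 5^3 + 15*5 + 4 mod 17 = 0
LHS != RHS

No, not on the curve


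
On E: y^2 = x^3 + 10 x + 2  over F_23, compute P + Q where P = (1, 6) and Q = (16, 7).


P != Q, so use the chord formula.
s = (y2 - y1) / (x2 - x1) = (1) / (15) mod 23 = 20
x3 = s^2 - x1 - x2 mod 23 = 20^2 - 1 - 16 = 15
y3 = s (x1 - x3) - y1 mod 23 = 20 * (1 - 15) - 6 = 13

P + Q = (15, 13)


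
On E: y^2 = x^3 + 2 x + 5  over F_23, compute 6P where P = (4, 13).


k = 6 = 110_2 (binary, LSB first: 011)
Double-and-add from P = (4, 13):
  bit 0 = 0: acc unchanged = O
  bit 1 = 1: acc = O + (4, 10) = (4, 10)
  bit 2 = 1: acc = (4, 10) + (4, 13) = O

6P = O


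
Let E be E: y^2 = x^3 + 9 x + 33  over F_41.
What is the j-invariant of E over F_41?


Delta = -16(4 a^3 + 27 b^2) mod 41 = 29
-1728 * (4 a)^3 = -1728 * (4*9)^3 mod 41 = 12
j = 12 * 29^(-1) mod 41 = 40

j = 40 (mod 41)


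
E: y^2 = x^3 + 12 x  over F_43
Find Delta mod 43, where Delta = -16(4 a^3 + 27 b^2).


4 a^3 + 27 b^2 = 4*12^3 + 27*0^2 = 6912 + 0 = 6912
Delta = -16 * (6912) = -110592
Delta mod 43 = 4

Delta = 4 (mod 43)


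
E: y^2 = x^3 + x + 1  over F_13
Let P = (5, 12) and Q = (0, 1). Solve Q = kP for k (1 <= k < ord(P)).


Enumerate multiples of P until we hit Q = (0, 1):
  1P = (5, 12)
  2P = (4, 2)
  3P = (0, 12)
  4P = (8, 1)
  5P = (12, 5)
  6P = (10, 6)
  7P = (1, 4)
  8P = (11, 2)
  9P = (7, 0)
  10P = (11, 11)
  11P = (1, 9)
  12P = (10, 7)
  13P = (12, 8)
  14P = (8, 12)
  15P = (0, 1)
Match found at i = 15.

k = 15


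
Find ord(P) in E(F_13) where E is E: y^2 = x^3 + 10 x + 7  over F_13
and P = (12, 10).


Compute successive multiples of P until we hit O:
  1P = (12, 10)
  2P = (2, 3)
  3P = (3, 8)
  4P = (8, 1)
  5P = (7, 11)
  6P = (6, 7)
  7P = (5, 0)
  8P = (6, 6)
  ... (continuing to 14P)
  14P = O

ord(P) = 14


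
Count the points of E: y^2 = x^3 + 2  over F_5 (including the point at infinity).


For each x in F_5, count y with y^2 = x^3 + 0 x + 2 mod 5:
  x = 2: RHS = 0, y in [0]  -> 1 point(s)
  x = 3: RHS = 4, y in [2, 3]  -> 2 point(s)
  x = 4: RHS = 1, y in [1, 4]  -> 2 point(s)
Affine points: 5. Add the point at infinity: total = 6.

#E(F_5) = 6


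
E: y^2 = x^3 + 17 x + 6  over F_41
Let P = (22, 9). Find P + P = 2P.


Doubling: s = (3 x1^2 + a) / (2 y1)
s = (3*22^2 + 17) / (2*9) mod 41 = 11
x3 = s^2 - 2 x1 mod 41 = 11^2 - 2*22 = 36
y3 = s (x1 - x3) - y1 mod 41 = 11 * (22 - 36) - 9 = 1

2P = (36, 1)


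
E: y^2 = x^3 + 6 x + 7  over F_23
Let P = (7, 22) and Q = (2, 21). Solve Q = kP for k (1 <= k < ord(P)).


Enumerate multiples of P until we hit Q = (2, 21):
  1P = (7, 22)
  2P = (2, 21)
Match found at i = 2.

k = 2


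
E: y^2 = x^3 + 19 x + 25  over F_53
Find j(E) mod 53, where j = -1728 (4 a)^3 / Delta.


Delta = -16(4 a^3 + 27 b^2) mod 53 = 5
-1728 * (4 a)^3 = -1728 * (4*19)^3 mod 53 = 47
j = 47 * 5^(-1) mod 53 = 20

j = 20 (mod 53)


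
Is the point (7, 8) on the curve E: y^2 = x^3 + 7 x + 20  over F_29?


Check whether y^2 = x^3 + 7 x + 20 (mod 29) for (x, y) = (7, 8).
LHS: y^2 = 8^2 mod 29 = 6
RHS: x^3 + 7 x + 20 = 7^3 + 7*7 + 20 mod 29 = 6
LHS = RHS

Yes, on the curve


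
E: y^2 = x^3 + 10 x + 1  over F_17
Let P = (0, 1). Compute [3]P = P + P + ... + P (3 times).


k = 3 = 11_2 (binary, LSB first: 11)
Double-and-add from P = (0, 1):
  bit 0 = 1: acc = O + (0, 1) = (0, 1)
  bit 1 = 1: acc = (0, 1) + (8, 10) = (10, 9)

3P = (10, 9)


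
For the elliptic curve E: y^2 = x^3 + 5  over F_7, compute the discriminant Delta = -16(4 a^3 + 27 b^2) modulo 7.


4 a^3 + 27 b^2 = 4*0^3 + 27*5^2 = 0 + 675 = 675
Delta = -16 * (675) = -10800
Delta mod 7 = 1

Delta = 1 (mod 7)


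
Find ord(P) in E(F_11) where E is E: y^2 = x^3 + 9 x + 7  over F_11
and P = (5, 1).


Compute successive multiples of P until we hit O:
  1P = (5, 1)
  2P = (5, 10)
  3P = O

ord(P) = 3


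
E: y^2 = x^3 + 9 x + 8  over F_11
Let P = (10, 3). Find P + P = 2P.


Doubling: s = (3 x1^2 + a) / (2 y1)
s = (3*10^2 + 9) / (2*3) mod 11 = 2
x3 = s^2 - 2 x1 mod 11 = 2^2 - 2*10 = 6
y3 = s (x1 - x3) - y1 mod 11 = 2 * (10 - 6) - 3 = 5

2P = (6, 5)


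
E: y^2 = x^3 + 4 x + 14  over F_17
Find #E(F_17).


For each x in F_17, count y with y^2 = x^3 + 4 x + 14 mod 17:
  x = 1: RHS = 2, y in [6, 11]  -> 2 point(s)
  x = 2: RHS = 13, y in [8, 9]  -> 2 point(s)
  x = 3: RHS = 2, y in [6, 11]  -> 2 point(s)
  x = 4: RHS = 9, y in [3, 14]  -> 2 point(s)
  x = 6: RHS = 16, y in [4, 13]  -> 2 point(s)
  x = 10: RHS = 0, y in [0]  -> 1 point(s)
  x = 13: RHS = 2, y in [6, 11]  -> 2 point(s)
  x = 14: RHS = 9, y in [3, 14]  -> 2 point(s)
  x = 15: RHS = 15, y in [7, 10]  -> 2 point(s)
  x = 16: RHS = 9, y in [3, 14]  -> 2 point(s)
Affine points: 19. Add the point at infinity: total = 20.

#E(F_17) = 20


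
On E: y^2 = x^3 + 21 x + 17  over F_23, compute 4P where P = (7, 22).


k = 4 = 100_2 (binary, LSB first: 001)
Double-and-add from P = (7, 22):
  bit 0 = 0: acc unchanged = O
  bit 1 = 0: acc unchanged = O
  bit 2 = 1: acc = O + (15, 21) = (15, 21)

4P = (15, 21)


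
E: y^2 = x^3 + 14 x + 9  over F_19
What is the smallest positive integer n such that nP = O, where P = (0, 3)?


Compute successive multiples of P until we hit O:
  1P = (0, 3)
  2P = (16, 4)
  3P = (1, 10)
  4P = (10, 3)
  5P = (9, 16)
  6P = (2, 11)
  7P = (14, 17)
  8P = (6, 10)
  ... (continuing to 23P)
  23P = O

ord(P) = 23


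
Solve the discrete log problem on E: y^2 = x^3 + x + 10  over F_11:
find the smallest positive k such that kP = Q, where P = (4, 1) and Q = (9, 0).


Enumerate multiples of P until we hit Q = (9, 0):
  1P = (4, 1)
  2P = (1, 1)
  3P = (6, 10)
  4P = (2, 8)
  5P = (9, 0)
Match found at i = 5.

k = 5


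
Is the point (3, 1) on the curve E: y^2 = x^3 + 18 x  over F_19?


Check whether y^2 = x^3 + 18 x + 0 (mod 19) for (x, y) = (3, 1).
LHS: y^2 = 1^2 mod 19 = 1
RHS: x^3 + 18 x + 0 = 3^3 + 18*3 + 0 mod 19 = 5
LHS != RHS

No, not on the curve


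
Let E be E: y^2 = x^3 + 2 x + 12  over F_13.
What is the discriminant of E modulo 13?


4 a^3 + 27 b^2 = 4*2^3 + 27*12^2 = 32 + 3888 = 3920
Delta = -16 * (3920) = -62720
Delta mod 13 = 5

Delta = 5 (mod 13)


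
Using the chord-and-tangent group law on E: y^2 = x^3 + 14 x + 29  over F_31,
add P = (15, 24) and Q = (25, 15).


P != Q, so use the chord formula.
s = (y2 - y1) / (x2 - x1) = (22) / (10) mod 31 = 27
x3 = s^2 - x1 - x2 mod 31 = 27^2 - 15 - 25 = 7
y3 = s (x1 - x3) - y1 mod 31 = 27 * (15 - 7) - 24 = 6

P + Q = (7, 6)


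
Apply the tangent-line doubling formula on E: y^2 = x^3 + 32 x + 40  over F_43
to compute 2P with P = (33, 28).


Doubling: s = (3 x1^2 + a) / (2 y1)
s = (3*33^2 + 32) / (2*28) mod 43 = 9
x3 = s^2 - 2 x1 mod 43 = 9^2 - 2*33 = 15
y3 = s (x1 - x3) - y1 mod 43 = 9 * (33 - 15) - 28 = 5

2P = (15, 5)


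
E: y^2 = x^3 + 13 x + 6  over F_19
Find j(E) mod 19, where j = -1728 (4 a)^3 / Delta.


Delta = -16(4 a^3 + 27 b^2) mod 19 = 1
-1728 * (4 a)^3 = -1728 * (4*13)^3 mod 19 = 8
j = 8 * 1^(-1) mod 19 = 8

j = 8 (mod 19)


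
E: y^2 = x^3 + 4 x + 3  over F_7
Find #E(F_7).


For each x in F_7, count y with y^2 = x^3 + 4 x + 3 mod 7:
  x = 1: RHS = 1, y in [1, 6]  -> 2 point(s)
  x = 3: RHS = 0, y in [0]  -> 1 point(s)
  x = 5: RHS = 1, y in [1, 6]  -> 2 point(s)
Affine points: 5. Add the point at infinity: total = 6.

#E(F_7) = 6


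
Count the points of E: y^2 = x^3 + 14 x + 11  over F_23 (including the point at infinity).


For each x in F_23, count y with y^2 = x^3 + 14 x + 11 mod 23:
  x = 1: RHS = 3, y in [7, 16]  -> 2 point(s)
  x = 2: RHS = 1, y in [1, 22]  -> 2 point(s)
  x = 4: RHS = 16, y in [4, 19]  -> 2 point(s)
  x = 6: RHS = 12, y in [9, 14]  -> 2 point(s)
  x = 10: RHS = 1, y in [1, 22]  -> 2 point(s)
  x = 11: RHS = 1, y in [1, 22]  -> 2 point(s)
  x = 15: RHS = 8, y in [10, 13]  -> 2 point(s)
  x = 18: RHS = 0, y in [0]  -> 1 point(s)
  x = 19: RHS = 6, y in [11, 12]  -> 2 point(s)
Affine points: 17. Add the point at infinity: total = 18.

#E(F_23) = 18


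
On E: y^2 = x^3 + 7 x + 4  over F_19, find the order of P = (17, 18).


Compute successive multiples of P until we hit O:
  1P = (17, 18)
  2P = (4, 1)
  3P = (15, 8)
  4P = (12, 7)
  5P = (7, 4)
  6P = (0, 2)
  7P = (9, 13)
  8P = (2, 8)
  ... (continuing to 19P)
  19P = O

ord(P) = 19


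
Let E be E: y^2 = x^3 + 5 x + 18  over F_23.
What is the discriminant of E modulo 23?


4 a^3 + 27 b^2 = 4*5^3 + 27*18^2 = 500 + 8748 = 9248
Delta = -16 * (9248) = -147968
Delta mod 23 = 14

Delta = 14 (mod 23)


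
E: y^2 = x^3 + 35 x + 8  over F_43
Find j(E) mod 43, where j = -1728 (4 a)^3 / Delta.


Delta = -16(4 a^3 + 27 b^2) mod 43 = 3
-1728 * (4 a)^3 = -1728 * (4*35)^3 mod 43 = 16
j = 16 * 3^(-1) mod 43 = 34

j = 34 (mod 43)


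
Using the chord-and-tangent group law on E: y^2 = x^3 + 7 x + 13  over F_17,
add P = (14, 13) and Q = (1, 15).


P != Q, so use the chord formula.
s = (y2 - y1) / (x2 - x1) = (2) / (4) mod 17 = 9
x3 = s^2 - x1 - x2 mod 17 = 9^2 - 14 - 1 = 15
y3 = s (x1 - x3) - y1 mod 17 = 9 * (14 - 15) - 13 = 12

P + Q = (15, 12)


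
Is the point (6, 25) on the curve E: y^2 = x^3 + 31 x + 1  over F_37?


Check whether y^2 = x^3 + 31 x + 1 (mod 37) for (x, y) = (6, 25).
LHS: y^2 = 25^2 mod 37 = 33
RHS: x^3 + 31 x + 1 = 6^3 + 31*6 + 1 mod 37 = 33
LHS = RHS

Yes, on the curve


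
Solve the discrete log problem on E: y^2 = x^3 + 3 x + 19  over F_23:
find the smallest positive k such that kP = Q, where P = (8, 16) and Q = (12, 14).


Enumerate multiples of P until we hit Q = (12, 14):
  1P = (8, 16)
  2P = (19, 14)
  3P = (12, 14)
Match found at i = 3.

k = 3


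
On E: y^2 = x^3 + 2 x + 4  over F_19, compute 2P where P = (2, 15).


Doubling: s = (3 x1^2 + a) / (2 y1)
s = (3*2^2 + 2) / (2*15) mod 19 = 3
x3 = s^2 - 2 x1 mod 19 = 3^2 - 2*2 = 5
y3 = s (x1 - x3) - y1 mod 19 = 3 * (2 - 5) - 15 = 14

2P = (5, 14)


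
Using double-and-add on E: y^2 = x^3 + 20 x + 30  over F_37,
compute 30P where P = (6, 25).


k = 30 = 11110_2 (binary, LSB first: 01111)
Double-and-add from P = (6, 25):
  bit 0 = 0: acc unchanged = O
  bit 1 = 1: acc = O + (0, 17) = (0, 17)
  bit 2 = 1: acc = (0, 17) + (28, 34) = (8, 31)
  bit 3 = 1: acc = (8, 31) + (2, 35) = (11, 8)
  bit 4 = 1: acc = (11, 8) + (23, 22) = (28, 3)

30P = (28, 3)


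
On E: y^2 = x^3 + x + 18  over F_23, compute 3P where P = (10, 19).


k = 3 = 11_2 (binary, LSB first: 11)
Double-and-add from P = (10, 19):
  bit 0 = 1: acc = O + (10, 19) = (10, 19)
  bit 1 = 1: acc = (10, 19) + (16, 17) = (15, 21)

3P = (15, 21)


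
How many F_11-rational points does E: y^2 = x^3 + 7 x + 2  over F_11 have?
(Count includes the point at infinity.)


For each x in F_11, count y with y^2 = x^3 + 7 x + 2 mod 11:
  x = 7: RHS = 9, y in [3, 8]  -> 2 point(s)
  x = 8: RHS = 9, y in [3, 8]  -> 2 point(s)
  x = 10: RHS = 5, y in [4, 7]  -> 2 point(s)
Affine points: 6. Add the point at infinity: total = 7.

#E(F_11) = 7


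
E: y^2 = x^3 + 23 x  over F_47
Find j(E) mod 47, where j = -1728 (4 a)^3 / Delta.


Delta = -16(4 a^3 + 27 b^2) mod 47 = 8
-1728 * (4 a)^3 = -1728 * (4*23)^3 mod 47 = 6
j = 6 * 8^(-1) mod 47 = 36

j = 36 (mod 47)


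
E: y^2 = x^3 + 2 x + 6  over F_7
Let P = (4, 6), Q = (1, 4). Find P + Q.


P != Q, so use the chord formula.
s = (y2 - y1) / (x2 - x1) = (5) / (4) mod 7 = 3
x3 = s^2 - x1 - x2 mod 7 = 3^2 - 4 - 1 = 4
y3 = s (x1 - x3) - y1 mod 7 = 3 * (4 - 4) - 6 = 1

P + Q = (4, 1)


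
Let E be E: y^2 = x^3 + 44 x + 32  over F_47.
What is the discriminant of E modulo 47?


4 a^3 + 27 b^2 = 4*44^3 + 27*32^2 = 340736 + 27648 = 368384
Delta = -16 * (368384) = -5894144
Delta mod 47 = 32

Delta = 32 (mod 47)


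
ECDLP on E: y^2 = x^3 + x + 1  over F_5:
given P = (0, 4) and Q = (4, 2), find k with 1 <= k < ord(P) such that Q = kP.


Enumerate multiples of P until we hit Q = (4, 2):
  1P = (0, 4)
  2P = (4, 3)
  3P = (2, 4)
  4P = (3, 1)
  5P = (3, 4)
  6P = (2, 1)
  7P = (4, 2)
Match found at i = 7.

k = 7


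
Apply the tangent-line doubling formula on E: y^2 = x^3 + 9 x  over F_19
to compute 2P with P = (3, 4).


Doubling: s = (3 x1^2 + a) / (2 y1)
s = (3*3^2 + 9) / (2*4) mod 19 = 14
x3 = s^2 - 2 x1 mod 19 = 14^2 - 2*3 = 0
y3 = s (x1 - x3) - y1 mod 19 = 14 * (3 - 0) - 4 = 0

2P = (0, 0)


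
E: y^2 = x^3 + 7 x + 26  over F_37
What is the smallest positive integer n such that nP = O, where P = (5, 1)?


Compute successive multiples of P until we hit O:
  1P = (5, 1)
  2P = (6, 32)
  3P = (25, 8)
  4P = (0, 10)
  5P = (16, 4)
  6P = (28, 23)
  7P = (11, 19)
  8P = (30, 35)
  ... (continuing to 48P)
  48P = O

ord(P) = 48


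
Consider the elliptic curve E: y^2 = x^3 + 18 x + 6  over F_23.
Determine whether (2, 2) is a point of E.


Check whether y^2 = x^3 + 18 x + 6 (mod 23) for (x, y) = (2, 2).
LHS: y^2 = 2^2 mod 23 = 4
RHS: x^3 + 18 x + 6 = 2^3 + 18*2 + 6 mod 23 = 4
LHS = RHS

Yes, on the curve


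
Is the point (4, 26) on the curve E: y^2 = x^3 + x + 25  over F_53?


Check whether y^2 = x^3 + 1 x + 25 (mod 53) for (x, y) = (4, 26).
LHS: y^2 = 26^2 mod 53 = 40
RHS: x^3 + 1 x + 25 = 4^3 + 1*4 + 25 mod 53 = 40
LHS = RHS

Yes, on the curve


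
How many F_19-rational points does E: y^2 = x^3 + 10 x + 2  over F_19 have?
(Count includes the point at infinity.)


For each x in F_19, count y with y^2 = x^3 + 10 x + 2 mod 19:
  x = 2: RHS = 11, y in [7, 12]  -> 2 point(s)
  x = 4: RHS = 11, y in [7, 12]  -> 2 point(s)
  x = 5: RHS = 6, y in [5, 14]  -> 2 point(s)
  x = 7: RHS = 16, y in [4, 15]  -> 2 point(s)
  x = 8: RHS = 5, y in [9, 10]  -> 2 point(s)
  x = 9: RHS = 4, y in [2, 17]  -> 2 point(s)
  x = 10: RHS = 0, y in [0]  -> 1 point(s)
  x = 12: RHS = 7, y in [8, 11]  -> 2 point(s)
  x = 13: RHS = 11, y in [7, 12]  -> 2 point(s)
  x = 14: RHS = 17, y in [6, 13]  -> 2 point(s)
Affine points: 19. Add the point at infinity: total = 20.

#E(F_19) = 20


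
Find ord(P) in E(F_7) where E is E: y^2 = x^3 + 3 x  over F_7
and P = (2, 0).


Compute successive multiples of P until we hit O:
  1P = (2, 0)
  2P = O

ord(P) = 2


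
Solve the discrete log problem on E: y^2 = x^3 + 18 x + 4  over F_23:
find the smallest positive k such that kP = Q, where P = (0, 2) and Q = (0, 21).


Enumerate multiples of P until we hit Q = (0, 21):
  1P = (0, 2)
  2P = (3, 19)
  3P = (1, 0)
  4P = (3, 4)
  5P = (0, 21)
Match found at i = 5.

k = 5


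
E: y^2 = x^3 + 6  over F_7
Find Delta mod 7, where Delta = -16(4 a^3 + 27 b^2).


4 a^3 + 27 b^2 = 4*0^3 + 27*6^2 = 0 + 972 = 972
Delta = -16 * (972) = -15552
Delta mod 7 = 2

Delta = 2 (mod 7)


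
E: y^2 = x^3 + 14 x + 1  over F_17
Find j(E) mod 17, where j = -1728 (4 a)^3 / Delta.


Delta = -16(4 a^3 + 27 b^2) mod 17 = 4
-1728 * (4 a)^3 = -1728 * (4*14)^3 mod 17 = 2
j = 2 * 4^(-1) mod 17 = 9

j = 9 (mod 17)


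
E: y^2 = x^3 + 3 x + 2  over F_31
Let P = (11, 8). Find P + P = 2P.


Doubling: s = (3 x1^2 + a) / (2 y1)
s = (3*11^2 + 3) / (2*8) mod 31 = 19
x3 = s^2 - 2 x1 mod 31 = 19^2 - 2*11 = 29
y3 = s (x1 - x3) - y1 mod 31 = 19 * (11 - 29) - 8 = 22

2P = (29, 22)


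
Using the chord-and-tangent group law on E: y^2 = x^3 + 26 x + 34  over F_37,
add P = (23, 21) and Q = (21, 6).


P != Q, so use the chord formula.
s = (y2 - y1) / (x2 - x1) = (22) / (35) mod 37 = 26
x3 = s^2 - x1 - x2 mod 37 = 26^2 - 23 - 21 = 3
y3 = s (x1 - x3) - y1 mod 37 = 26 * (23 - 3) - 21 = 18

P + Q = (3, 18)


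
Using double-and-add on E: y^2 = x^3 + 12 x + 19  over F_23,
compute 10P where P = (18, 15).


k = 10 = 1010_2 (binary, LSB first: 0101)
Double-and-add from P = (18, 15):
  bit 0 = 0: acc unchanged = O
  bit 1 = 1: acc = O + (3, 17) = (3, 17)
  bit 2 = 0: acc unchanged = (3, 17)
  bit 3 = 1: acc = (3, 17) + (1, 20) = (4, 19)

10P = (4, 19)


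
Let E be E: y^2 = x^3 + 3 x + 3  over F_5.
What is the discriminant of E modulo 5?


4 a^3 + 27 b^2 = 4*3^3 + 27*3^2 = 108 + 243 = 351
Delta = -16 * (351) = -5616
Delta mod 5 = 4

Delta = 4 (mod 5)


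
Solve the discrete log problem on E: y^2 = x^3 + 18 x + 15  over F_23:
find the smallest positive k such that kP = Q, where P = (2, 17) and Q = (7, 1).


Enumerate multiples of P until we hit Q = (7, 1):
  1P = (2, 17)
  2P = (8, 21)
  3P = (16, 12)
  4P = (9, 20)
  5P = (15, 7)
  6P = (7, 1)
Match found at i = 6.

k = 6


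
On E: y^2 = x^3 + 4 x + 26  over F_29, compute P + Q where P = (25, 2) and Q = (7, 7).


P != Q, so use the chord formula.
s = (y2 - y1) / (x2 - x1) = (5) / (11) mod 29 = 11
x3 = s^2 - x1 - x2 mod 29 = 11^2 - 25 - 7 = 2
y3 = s (x1 - x3) - y1 mod 29 = 11 * (25 - 2) - 2 = 19

P + Q = (2, 19)


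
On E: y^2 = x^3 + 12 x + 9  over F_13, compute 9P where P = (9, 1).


k = 9 = 1001_2 (binary, LSB first: 1001)
Double-and-add from P = (9, 1):
  bit 0 = 1: acc = O + (9, 1) = (9, 1)
  bit 1 = 0: acc unchanged = (9, 1)
  bit 2 = 0: acc unchanged = (9, 1)
  bit 3 = 1: acc = (9, 1) + (4, 2) = (12, 10)

9P = (12, 10)


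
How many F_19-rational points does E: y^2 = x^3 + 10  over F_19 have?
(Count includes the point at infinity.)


For each x in F_19, count y with y^2 = x^3 + 0 x + 10 mod 19:
  x = 1: RHS = 11, y in [7, 12]  -> 2 point(s)
  x = 4: RHS = 17, y in [6, 13]  -> 2 point(s)
  x = 6: RHS = 17, y in [6, 13]  -> 2 point(s)
  x = 7: RHS = 11, y in [7, 12]  -> 2 point(s)
  x = 8: RHS = 9, y in [3, 16]  -> 2 point(s)
  x = 9: RHS = 17, y in [6, 13]  -> 2 point(s)
  x = 11: RHS = 11, y in [7, 12]  -> 2 point(s)
  x = 12: RHS = 9, y in [3, 16]  -> 2 point(s)
  x = 18: RHS = 9, y in [3, 16]  -> 2 point(s)
Affine points: 18. Add the point at infinity: total = 19.

#E(F_19) = 19
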